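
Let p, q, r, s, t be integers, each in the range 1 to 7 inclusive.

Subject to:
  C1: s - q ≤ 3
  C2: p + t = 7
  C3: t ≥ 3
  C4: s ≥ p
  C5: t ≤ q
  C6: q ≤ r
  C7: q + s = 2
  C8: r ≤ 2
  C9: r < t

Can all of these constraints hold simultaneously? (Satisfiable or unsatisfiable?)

Unsatisfiable

From constraints 3 and 5: q ≥ t and t ≥ 3, so q ≥ 3. From constraints 6 and 8: q ≤ r and r ≤ 2, so q ≤ 2. But 2 < 3, so no value of q works.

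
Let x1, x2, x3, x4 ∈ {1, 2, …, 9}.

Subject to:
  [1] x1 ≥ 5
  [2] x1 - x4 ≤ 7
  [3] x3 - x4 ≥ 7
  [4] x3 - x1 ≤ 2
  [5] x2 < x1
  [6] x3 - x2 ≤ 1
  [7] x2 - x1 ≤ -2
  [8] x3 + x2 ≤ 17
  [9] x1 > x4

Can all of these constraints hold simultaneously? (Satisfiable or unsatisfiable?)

Unsatisfiable

Constraints 2, 3, 6, and 7 give x1 − x2 ≥ 2, x2 − x3 ≥ -1, x3 − x4 ≥ 7, x4 − x1 ≥ -7.
Adding all 4 inequalities: the left sides telescope to 0, and the right sides sum to 2 + (-1) + 7 + (-7) = 1. So 0 ≥ 1, which is false.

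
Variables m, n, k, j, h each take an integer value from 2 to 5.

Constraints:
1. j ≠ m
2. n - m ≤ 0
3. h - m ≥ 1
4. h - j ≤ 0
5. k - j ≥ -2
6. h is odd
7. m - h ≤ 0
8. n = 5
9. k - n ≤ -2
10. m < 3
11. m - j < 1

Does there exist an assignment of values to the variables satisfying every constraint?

Unsatisfiable

Constraints 2, 3, 4, 5, and 9 give h − m ≥ 1, m − n ≥ 0, n − k ≥ 2, k − j ≥ -2, j − h ≥ 0.
Adding all 5 inequalities: the left sides telescope to 0, and the right sides sum to 1 + 0 + 2 + (-2) + 0 = 1. So 0 ≥ 1, which is false.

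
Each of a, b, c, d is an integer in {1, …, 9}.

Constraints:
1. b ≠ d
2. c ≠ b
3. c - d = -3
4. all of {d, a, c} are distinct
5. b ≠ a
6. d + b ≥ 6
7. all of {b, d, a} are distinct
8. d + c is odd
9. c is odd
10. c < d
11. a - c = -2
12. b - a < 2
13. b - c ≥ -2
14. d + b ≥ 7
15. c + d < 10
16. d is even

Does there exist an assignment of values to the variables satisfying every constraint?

Satisfiable

Take a = 1, b = 2, c = 3, d = 6. Then constraint 3: c - d = -3; constraint 6: d + b = 8; constraint 11: a - c = -2, and every other listed constraint is also met.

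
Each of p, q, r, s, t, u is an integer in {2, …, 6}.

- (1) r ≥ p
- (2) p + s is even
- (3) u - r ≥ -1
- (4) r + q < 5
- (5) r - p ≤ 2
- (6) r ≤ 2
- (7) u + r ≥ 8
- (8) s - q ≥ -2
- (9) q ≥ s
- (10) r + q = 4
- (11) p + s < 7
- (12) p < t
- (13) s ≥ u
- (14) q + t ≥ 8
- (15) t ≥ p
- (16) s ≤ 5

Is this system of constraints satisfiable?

Unsatisfiable

From constraints 13 and 16: u ≤ s ≤ 5. From constraint 6: r ≤ 2. Hence u + r ≤ 7. But constraint 7 requires u + r ≥ 8, and 8 > 7. Contradiction.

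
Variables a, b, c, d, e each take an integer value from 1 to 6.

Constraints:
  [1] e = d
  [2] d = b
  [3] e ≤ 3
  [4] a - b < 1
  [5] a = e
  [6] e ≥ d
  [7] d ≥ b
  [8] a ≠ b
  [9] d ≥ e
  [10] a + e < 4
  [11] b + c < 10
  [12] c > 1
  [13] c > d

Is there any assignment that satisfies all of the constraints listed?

Unsatisfiable

From constraints 1, 2, and 5, a = e = d = b, so a = b. But constraint 8 says a ≠ b. Contradiction.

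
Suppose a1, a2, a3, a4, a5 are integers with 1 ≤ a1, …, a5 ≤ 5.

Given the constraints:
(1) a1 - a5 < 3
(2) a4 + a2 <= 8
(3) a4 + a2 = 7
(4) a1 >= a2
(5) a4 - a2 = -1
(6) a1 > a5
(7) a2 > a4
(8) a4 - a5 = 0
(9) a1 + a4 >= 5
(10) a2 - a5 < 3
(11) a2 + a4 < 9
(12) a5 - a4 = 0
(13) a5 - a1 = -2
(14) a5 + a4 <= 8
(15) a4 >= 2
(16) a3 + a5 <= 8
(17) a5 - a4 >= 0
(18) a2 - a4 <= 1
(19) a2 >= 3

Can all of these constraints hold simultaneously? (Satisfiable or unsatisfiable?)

Satisfiable

Take a1 = 5, a2 = 4, a3 = 2, a4 = 3, a5 = 3. Then constraint 1: a1 - a5 = 2; constraint 2: a4 + a2 = 7; constraint 3: a4 + a2 = 7, and every other listed constraint is also met.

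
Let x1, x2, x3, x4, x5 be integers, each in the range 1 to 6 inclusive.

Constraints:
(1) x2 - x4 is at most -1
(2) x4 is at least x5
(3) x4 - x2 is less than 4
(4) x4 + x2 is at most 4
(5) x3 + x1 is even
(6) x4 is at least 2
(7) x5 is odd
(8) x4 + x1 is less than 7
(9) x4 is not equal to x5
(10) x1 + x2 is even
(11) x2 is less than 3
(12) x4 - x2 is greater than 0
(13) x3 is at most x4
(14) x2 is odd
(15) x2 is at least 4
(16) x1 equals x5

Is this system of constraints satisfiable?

From constraint 6: x4 ≥ 2. From constraint 15: x2 ≥ 4. Hence x4 + x2 ≥ 6. But constraint 4 requires x4 + x2 ≤ 4, and 4 < 6. Contradiction.

Unsatisfiable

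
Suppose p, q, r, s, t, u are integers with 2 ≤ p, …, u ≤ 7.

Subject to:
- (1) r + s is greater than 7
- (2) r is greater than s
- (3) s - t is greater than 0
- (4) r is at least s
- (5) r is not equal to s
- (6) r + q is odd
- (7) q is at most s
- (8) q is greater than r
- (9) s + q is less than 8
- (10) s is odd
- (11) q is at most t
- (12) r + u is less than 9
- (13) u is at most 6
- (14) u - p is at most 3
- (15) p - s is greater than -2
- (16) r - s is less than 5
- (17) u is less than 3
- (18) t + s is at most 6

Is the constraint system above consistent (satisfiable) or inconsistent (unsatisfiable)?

Unsatisfiable

Constraints 2, 3, 8, and 11 give s < r, r < q, q ≤ t, t < s. Chaining: s < r < q ≤ t < s, which forces s < s — impossible.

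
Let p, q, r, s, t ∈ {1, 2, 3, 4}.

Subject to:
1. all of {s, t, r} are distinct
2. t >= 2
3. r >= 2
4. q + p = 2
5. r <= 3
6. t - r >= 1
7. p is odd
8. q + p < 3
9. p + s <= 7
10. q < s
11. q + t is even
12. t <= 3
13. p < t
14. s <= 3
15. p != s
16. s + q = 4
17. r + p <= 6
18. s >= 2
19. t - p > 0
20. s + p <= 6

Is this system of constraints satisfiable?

Constraints 2, 3, 5, 12, 14, and 18 confine each of s, t, r to the 2 values {2, 3}.
Constraint 1 requires all 3 of them to be distinct, but only 2 values are available — impossible by the pigeonhole principle.

Unsatisfiable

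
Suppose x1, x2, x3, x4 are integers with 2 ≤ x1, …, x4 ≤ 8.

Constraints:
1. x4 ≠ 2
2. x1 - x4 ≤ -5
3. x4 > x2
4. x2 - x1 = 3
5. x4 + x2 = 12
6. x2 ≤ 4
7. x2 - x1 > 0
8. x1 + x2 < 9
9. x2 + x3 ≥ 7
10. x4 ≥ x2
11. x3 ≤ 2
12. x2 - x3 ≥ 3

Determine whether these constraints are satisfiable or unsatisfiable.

Unsatisfiable

From constraint 6: x2 ≤ 4. From constraint 11: x3 ≤ 2. Hence x2 + x3 ≤ 6. But constraint 9 requires x2 + x3 ≥ 7, and 7 > 6. Contradiction.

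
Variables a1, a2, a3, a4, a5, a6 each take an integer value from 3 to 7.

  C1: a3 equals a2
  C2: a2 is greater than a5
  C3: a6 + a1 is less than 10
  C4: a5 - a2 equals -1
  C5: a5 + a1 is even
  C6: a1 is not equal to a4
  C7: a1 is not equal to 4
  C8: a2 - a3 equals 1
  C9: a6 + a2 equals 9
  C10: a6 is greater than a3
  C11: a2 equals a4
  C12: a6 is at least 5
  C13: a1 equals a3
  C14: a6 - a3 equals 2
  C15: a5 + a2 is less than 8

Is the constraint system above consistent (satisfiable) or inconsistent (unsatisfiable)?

From constraints 1, 11, and 13, a1 = a3 = a2 = a4, so a1 = a4. But constraint 6 says a1 ≠ a4. Contradiction.

Unsatisfiable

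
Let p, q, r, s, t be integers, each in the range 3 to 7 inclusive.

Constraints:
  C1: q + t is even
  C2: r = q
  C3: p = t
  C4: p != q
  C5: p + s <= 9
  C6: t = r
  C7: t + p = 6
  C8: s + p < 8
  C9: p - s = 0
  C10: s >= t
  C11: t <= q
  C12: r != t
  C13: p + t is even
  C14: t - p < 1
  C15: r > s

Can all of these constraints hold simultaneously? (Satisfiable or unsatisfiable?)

From constraints 2, 3, and 6, p = t = r = q, so p = q. But constraint 4 says p ≠ q. Contradiction.

Unsatisfiable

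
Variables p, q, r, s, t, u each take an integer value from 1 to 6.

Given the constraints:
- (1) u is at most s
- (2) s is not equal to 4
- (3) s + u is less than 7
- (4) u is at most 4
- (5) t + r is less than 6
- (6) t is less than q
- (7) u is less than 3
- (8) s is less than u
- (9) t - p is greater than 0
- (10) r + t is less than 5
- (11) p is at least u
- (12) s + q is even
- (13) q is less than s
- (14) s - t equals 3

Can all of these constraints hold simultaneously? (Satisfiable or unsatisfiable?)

Constraints 6, 8, 9, 11, and 13 give q < s, s < u, u ≤ p, p < t, t < q. Chaining: q < s < u ≤ p < t < q, which forces q < q — impossible.

Unsatisfiable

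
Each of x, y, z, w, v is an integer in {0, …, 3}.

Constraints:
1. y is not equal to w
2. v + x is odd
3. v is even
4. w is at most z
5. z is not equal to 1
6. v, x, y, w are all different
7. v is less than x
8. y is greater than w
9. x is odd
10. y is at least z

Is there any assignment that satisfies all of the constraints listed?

The assignment x = 1, y = 3, z = 2, w = 2, v = 0 works:
  constraint 2 holds since v + x = 1 is odd.
  constraint 3 holds since v = 0 is even.
  constraint 6 holds since values 0, 1, 3, 2 are distinct.
The rest check out directly.

Satisfiable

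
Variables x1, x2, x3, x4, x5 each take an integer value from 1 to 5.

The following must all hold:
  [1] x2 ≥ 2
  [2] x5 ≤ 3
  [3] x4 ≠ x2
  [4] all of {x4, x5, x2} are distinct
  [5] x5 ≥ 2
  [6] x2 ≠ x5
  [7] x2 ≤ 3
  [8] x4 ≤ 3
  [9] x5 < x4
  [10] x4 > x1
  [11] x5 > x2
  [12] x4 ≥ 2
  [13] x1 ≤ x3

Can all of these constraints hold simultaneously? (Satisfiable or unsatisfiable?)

Unsatisfiable

Constraints 1, 2, 5, 7, 8, and 12 confine each of x4, x5, x2 to the 2 values {2, 3}.
Constraint 4 requires all 3 of them to be distinct, but only 2 values are available — impossible by the pigeonhole principle.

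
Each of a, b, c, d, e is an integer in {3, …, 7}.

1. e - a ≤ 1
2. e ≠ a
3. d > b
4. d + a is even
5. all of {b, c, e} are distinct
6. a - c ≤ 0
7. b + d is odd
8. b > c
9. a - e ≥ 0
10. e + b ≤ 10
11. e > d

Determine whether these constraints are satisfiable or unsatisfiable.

Unsatisfiable

Constraints 3, 6, 8, 9, and 11 give d < e, e ≤ a, a ≤ c, c < b, b < d. Chaining: d < e ≤ a ≤ c < b < d, which forces d < d — impossible.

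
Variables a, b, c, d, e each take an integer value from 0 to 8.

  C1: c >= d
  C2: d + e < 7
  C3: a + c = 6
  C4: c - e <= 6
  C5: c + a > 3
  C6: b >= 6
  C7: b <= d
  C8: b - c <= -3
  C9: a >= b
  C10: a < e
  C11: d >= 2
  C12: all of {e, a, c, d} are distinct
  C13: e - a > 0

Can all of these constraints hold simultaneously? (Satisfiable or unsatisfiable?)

From constraints 6 and 9: a ≥ b ≥ 6. From constraints 1 and 11: c ≥ d ≥ 2. Hence a + c ≥ 8. But constraint 3 requires a + c = 6, and 6 < 8. Contradiction.

Unsatisfiable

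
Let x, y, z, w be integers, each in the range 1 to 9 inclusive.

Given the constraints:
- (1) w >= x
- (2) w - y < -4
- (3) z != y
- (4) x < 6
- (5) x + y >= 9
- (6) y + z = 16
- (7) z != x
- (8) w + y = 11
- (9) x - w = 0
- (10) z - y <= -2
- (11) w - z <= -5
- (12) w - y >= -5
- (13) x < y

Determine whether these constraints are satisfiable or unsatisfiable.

Constraints 10, 11, and 12 give w − y ≥ -5, y − z ≥ 2, z − w ≥ 5.
Adding all 3 inequalities: the left sides telescope to 0, and the right sides sum to (-5) + 2 + 5 = 2. So 0 ≥ 2, which is false.

Unsatisfiable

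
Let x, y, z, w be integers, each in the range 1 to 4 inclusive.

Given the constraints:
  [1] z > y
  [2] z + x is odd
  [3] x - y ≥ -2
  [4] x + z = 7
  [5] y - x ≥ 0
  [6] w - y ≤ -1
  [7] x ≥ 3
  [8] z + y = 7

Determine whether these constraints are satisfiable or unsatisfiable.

Satisfiable

One satisfying assignment is x = 3, y = 3, z = 4, w = 2.
For the less obvious constraints — constraint 3: x - y = 0; constraint 4: x + z = 7 — and the others hold by inspection.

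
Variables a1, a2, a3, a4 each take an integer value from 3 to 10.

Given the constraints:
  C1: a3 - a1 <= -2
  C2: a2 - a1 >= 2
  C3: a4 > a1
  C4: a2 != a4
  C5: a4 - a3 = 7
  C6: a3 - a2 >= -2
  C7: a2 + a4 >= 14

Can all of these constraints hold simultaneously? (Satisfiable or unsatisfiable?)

Constraints 1, 2, and 6 give a3 − a2 ≥ -2, a2 − a1 ≥ 2, a1 − a3 ≥ 2.
Adding all 3 inequalities: the left sides telescope to 0, and the right sides sum to (-2) + 2 + 2 = 2. So 0 ≥ 2, which is false.

Unsatisfiable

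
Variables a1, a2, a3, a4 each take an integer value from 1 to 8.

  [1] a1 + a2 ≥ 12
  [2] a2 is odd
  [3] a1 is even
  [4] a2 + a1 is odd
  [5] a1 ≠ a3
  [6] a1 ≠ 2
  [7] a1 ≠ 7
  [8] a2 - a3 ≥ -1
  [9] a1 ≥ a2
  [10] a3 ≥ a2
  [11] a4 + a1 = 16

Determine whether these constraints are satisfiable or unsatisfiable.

Take a1 = 8, a2 = 5, a3 = 6, a4 = 8. Then constraint 1: a1 + a2 = 13; constraint 8: a2 - a3 = -1, and every other listed constraint is also met.

Satisfiable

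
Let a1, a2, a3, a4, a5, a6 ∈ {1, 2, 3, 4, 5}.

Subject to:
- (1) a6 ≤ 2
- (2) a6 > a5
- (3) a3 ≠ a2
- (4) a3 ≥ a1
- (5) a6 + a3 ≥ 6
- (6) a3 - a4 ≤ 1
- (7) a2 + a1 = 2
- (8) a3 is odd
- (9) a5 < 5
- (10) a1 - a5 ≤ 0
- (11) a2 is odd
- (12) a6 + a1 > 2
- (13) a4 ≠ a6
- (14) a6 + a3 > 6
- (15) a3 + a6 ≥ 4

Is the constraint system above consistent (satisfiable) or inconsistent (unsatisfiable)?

Satisfiable

Take a1 = 1, a2 = 1, a3 = 5, a4 = 5, a5 = 1, a6 = 2. Then constraint 5: a6 + a3 = 7; constraint 6: a3 - a4 = 0; constraint 7: a2 + a1 = 2, and every other listed constraint is also met.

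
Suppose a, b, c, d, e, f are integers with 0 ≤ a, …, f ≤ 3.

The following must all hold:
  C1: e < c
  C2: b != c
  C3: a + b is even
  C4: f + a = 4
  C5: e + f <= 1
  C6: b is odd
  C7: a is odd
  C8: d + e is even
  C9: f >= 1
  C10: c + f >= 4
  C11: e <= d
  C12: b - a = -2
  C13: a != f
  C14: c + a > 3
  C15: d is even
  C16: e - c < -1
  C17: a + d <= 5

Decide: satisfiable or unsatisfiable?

Try a = 3, b = 1, c = 3, d = 2, e = 0, f = 1.
Check constraint 4: f + a = 4; constraint 5: e + f = 1. The remaining constraints are straightforward to verify.

Satisfiable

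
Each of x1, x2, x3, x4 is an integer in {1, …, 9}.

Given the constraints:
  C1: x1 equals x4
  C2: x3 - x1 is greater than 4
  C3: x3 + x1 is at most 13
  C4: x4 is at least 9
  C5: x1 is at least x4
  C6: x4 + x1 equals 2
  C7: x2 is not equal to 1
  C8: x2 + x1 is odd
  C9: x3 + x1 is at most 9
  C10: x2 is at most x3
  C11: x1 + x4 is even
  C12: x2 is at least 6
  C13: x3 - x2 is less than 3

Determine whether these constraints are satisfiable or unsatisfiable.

Unsatisfiable

From constraints 10 and 12: x3 ≥ x2 ≥ 6. From constraints 4 and 5: x1 ≥ x4 ≥ 9. Hence x3 + x1 ≥ 15. But constraint 3 requires x3 + x1 ≤ 13, and 13 < 15. Contradiction.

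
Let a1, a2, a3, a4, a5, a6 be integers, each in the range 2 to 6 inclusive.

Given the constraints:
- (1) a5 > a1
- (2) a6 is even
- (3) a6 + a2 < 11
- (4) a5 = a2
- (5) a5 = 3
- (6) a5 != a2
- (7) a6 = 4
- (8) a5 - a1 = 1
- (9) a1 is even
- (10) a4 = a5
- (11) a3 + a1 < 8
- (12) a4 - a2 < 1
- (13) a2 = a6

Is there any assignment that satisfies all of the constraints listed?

Unsatisfiable

Constraint 5 fixes a5 = 3 and constraint 7 fixes a6 = 4. Constraints 4 and 13 give a5 = a2 = a6, so a5 = a6. But 3 ≠ 4 — contradiction.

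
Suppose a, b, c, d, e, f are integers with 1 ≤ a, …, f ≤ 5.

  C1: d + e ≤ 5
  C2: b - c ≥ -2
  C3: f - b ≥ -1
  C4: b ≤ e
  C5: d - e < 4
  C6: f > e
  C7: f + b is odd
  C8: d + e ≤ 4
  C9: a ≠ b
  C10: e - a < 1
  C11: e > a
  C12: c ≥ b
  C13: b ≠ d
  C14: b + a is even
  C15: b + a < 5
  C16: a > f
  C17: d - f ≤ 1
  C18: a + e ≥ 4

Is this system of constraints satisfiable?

Unsatisfiable

Constraints 6, 11, and 16 give e < f, f < a, a < e. Chaining: e < f < a < e, which forces e < e — impossible.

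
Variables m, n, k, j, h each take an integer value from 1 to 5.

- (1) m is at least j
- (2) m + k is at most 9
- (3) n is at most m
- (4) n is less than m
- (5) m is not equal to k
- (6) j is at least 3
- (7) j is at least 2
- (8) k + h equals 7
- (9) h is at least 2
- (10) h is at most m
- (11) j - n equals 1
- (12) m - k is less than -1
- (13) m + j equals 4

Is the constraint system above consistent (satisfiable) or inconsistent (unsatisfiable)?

From constraints 9 and 10: m ≥ h ≥ 2. From constraint 6: j ≥ 3. Hence m + j ≥ 5. But constraint 13 requires m + j = 4, and 4 < 5. Contradiction.

Unsatisfiable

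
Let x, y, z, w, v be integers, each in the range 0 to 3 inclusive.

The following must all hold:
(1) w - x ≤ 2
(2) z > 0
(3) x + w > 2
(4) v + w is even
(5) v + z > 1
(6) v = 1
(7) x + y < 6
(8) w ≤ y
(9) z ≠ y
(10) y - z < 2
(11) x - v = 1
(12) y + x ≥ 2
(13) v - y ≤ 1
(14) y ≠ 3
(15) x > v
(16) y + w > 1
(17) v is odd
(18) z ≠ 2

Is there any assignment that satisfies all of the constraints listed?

Satisfiable

Try x = 2, y = 2, z = 3, w = 1, v = 1.
Check constraint 1: w - x = -1; constraint 3: x + w = 3. The remaining constraints are straightforward to verify.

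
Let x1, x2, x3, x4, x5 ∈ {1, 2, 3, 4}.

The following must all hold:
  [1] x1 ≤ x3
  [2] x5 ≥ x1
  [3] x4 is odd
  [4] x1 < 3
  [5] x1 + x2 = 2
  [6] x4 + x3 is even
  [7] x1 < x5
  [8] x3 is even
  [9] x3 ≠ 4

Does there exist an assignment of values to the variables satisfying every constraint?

Constraint 3 makes x4 odd and constraint 8 makes x3 even, so x4 + x3 must be odd. Constraint 6 says x4 + x3 is even — contradiction.

Unsatisfiable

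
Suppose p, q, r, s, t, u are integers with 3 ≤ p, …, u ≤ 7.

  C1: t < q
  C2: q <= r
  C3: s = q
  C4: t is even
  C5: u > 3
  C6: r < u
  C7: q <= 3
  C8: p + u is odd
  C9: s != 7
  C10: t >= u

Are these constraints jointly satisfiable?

Constraints 1, 2, 6, and 10 give t < q, q ≤ r, r < u, u ≤ t. Chaining: t < q ≤ r < u ≤ t, which forces t < t — impossible.

Unsatisfiable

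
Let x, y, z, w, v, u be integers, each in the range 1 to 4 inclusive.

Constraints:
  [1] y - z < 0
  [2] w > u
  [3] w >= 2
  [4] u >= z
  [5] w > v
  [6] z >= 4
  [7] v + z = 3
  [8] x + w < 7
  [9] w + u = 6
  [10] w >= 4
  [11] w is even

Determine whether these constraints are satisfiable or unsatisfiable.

From constraint 10: w ≥ 4. From constraints 4 and 6: u ≥ z ≥ 4. Hence w + u ≥ 8. But constraint 9 requires w + u = 6, and 6 < 8. Contradiction.

Unsatisfiable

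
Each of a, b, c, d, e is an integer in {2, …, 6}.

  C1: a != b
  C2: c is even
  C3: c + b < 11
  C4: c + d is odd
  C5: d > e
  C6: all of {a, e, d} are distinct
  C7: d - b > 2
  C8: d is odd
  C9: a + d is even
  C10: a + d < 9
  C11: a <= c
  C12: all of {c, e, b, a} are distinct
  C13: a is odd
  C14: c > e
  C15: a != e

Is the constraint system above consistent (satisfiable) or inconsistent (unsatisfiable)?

Satisfiable

The assignment a = 3, b = 2, c = 6, d = 5, e = 4 works:
  constraint 3 holds since c + b = 8.
  constraint 7 holds since d - b = 3.
  constraint 10 holds since a + d = 8.
The rest check out directly.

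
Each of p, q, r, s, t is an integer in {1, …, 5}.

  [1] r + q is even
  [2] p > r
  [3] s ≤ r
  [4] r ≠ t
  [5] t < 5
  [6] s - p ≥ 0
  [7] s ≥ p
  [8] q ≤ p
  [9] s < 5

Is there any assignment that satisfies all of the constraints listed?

Constraints 2, 3, and 7 give r < p, p ≤ s, s ≤ r. Chaining: r < p ≤ s ≤ r, which forces r < r — impossible.

Unsatisfiable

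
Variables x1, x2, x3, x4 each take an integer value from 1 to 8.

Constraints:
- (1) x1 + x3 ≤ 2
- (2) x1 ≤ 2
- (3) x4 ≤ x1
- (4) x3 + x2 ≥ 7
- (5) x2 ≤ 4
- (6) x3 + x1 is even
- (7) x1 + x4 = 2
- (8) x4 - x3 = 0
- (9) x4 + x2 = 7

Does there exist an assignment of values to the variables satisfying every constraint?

From constraints 2 and 3: x4 ≤ x1 ≤ 2. From constraint 5: x2 ≤ 4. Hence x4 + x2 ≤ 6. But constraint 9 requires x4 + x2 = 7, and 7 > 6. Contradiction.

Unsatisfiable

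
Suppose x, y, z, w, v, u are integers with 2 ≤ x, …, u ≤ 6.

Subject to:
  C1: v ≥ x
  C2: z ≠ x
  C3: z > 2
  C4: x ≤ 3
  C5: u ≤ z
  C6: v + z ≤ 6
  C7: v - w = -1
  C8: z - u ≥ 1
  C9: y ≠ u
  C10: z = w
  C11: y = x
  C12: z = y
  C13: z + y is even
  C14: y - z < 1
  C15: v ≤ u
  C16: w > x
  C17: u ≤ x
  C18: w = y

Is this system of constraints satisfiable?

Unsatisfiable

From constraints 10, 11, and 18, z = w = y = x, so z = x. But constraint 2 says z ≠ x. Contradiction.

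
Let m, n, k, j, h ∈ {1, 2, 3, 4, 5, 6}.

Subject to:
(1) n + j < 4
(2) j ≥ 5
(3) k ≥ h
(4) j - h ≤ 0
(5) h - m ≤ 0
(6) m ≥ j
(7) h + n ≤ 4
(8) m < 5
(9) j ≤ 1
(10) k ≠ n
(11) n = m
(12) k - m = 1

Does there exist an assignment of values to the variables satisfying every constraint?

Unsatisfiable

From constraints 2 and 6: m ≥ j and j ≥ 5, so m ≥ 5. From constraint 8: m ≤ 4. But 4 < 5, so no value of m works.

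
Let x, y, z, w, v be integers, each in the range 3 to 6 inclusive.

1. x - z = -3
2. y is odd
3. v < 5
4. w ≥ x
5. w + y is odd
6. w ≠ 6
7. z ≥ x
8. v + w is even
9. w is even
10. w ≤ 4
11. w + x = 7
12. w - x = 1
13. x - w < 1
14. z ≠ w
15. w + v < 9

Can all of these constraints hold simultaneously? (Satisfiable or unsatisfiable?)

Satisfiable

Take x = 3, y = 3, z = 6, w = 4, v = 4. Then constraint 1: x - z = -3; constraint 11: w + x = 7, and every other listed constraint is also met.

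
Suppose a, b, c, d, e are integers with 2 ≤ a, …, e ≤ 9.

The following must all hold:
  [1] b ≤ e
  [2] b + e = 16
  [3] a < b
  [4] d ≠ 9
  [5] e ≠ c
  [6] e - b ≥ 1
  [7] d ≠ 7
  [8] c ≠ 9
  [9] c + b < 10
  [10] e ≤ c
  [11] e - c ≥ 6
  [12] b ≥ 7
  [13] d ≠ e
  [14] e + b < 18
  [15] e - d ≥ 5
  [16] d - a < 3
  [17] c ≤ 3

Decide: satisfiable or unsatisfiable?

From constraints 1 and 12: e ≥ b and b ≥ 7, so e ≥ 7. From constraints 10 and 17: e ≤ c and c ≤ 3, so e ≤ 3. But 3 < 7, so no value of e works.

Unsatisfiable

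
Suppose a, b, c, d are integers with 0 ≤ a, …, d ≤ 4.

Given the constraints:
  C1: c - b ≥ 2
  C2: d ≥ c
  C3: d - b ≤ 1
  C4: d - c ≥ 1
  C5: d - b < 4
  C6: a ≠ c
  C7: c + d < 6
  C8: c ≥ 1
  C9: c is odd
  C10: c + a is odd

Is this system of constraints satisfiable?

Unsatisfiable

Constraints 1, 3, and 4 give c − b ≥ 2, b − d ≥ -1, d − c ≥ 1.
Adding all 3 inequalities: the left sides telescope to 0, and the right sides sum to 2 + (-1) + 1 = 2. So 0 ≥ 2, which is false.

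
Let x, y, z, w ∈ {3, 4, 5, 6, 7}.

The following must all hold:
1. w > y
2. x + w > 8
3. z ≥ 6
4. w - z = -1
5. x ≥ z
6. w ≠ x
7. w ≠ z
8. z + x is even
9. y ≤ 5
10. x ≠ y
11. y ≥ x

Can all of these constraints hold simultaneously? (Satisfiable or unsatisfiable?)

From constraints 3 and 5: x ≥ z and z ≥ 6, so x ≥ 6. From constraints 9 and 11: x ≤ y and y ≤ 5, so x ≤ 5. But 5 < 6, so no value of x works.

Unsatisfiable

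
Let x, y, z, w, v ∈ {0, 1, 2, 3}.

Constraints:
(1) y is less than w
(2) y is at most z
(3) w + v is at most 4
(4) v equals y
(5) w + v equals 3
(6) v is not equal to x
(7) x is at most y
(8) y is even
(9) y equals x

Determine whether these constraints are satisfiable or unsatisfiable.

Unsatisfiable

From constraints 4 and 9, v = y = x, so v = x. But constraint 6 says v ≠ x. Contradiction.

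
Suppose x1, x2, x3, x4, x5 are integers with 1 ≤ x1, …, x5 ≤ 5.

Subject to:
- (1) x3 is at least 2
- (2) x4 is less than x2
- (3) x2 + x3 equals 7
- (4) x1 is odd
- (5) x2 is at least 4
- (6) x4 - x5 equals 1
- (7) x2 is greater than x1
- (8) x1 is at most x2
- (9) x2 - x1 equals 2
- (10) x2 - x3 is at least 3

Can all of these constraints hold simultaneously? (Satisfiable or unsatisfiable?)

One satisfying assignment is x1 = 3, x2 = 5, x3 = 2, x4 = 3, x5 = 2.
For the less obvious constraints — constraint 3: x2 + x3 = 7; constraint 6: x4 - x5 = 1; constraint 9: x2 - x1 = 2 — and the others hold by inspection.

Satisfiable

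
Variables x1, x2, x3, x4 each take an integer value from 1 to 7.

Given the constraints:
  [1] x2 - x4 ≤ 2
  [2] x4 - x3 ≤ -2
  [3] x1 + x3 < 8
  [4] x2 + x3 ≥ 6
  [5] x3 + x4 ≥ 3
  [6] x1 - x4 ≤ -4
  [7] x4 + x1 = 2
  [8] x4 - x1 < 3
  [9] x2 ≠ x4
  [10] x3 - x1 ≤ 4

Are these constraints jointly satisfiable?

Constraints 2, 6, and 10 give x4 − x1 ≥ 4, x1 − x3 ≥ -4, x3 − x4 ≥ 2.
Adding all 3 inequalities: the left sides telescope to 0, and the right sides sum to 4 + (-4) + 2 = 2. So 0 ≥ 2, which is false.

Unsatisfiable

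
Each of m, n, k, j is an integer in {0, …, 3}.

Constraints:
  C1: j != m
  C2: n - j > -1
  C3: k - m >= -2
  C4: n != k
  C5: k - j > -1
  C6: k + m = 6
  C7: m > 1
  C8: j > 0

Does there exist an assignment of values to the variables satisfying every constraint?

Satisfiable

Setting (m, n, k, j) = (3, 2, 3, 2) satisfies everything: constraint 2: n - j = 0; constraint 3: k - m = 0; constraint 5: k - j = 1, and the others follow.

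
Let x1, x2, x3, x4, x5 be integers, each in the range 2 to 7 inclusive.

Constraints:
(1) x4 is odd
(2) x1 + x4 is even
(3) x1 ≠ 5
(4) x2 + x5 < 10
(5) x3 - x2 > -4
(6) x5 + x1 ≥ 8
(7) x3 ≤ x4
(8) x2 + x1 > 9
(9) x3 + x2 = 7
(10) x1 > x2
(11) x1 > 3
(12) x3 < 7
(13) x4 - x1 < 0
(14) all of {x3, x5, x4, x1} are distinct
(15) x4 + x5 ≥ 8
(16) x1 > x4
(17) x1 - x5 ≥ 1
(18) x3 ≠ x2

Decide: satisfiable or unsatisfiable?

Satisfiable

Take x1 = 7, x2 = 5, x3 = 2, x4 = 5, x5 = 3. Then constraint 4: x2 + x5 = 8; constraint 5: x3 - x2 = -3; constraint 6: x5 + x1 = 10, and every other listed constraint is also met.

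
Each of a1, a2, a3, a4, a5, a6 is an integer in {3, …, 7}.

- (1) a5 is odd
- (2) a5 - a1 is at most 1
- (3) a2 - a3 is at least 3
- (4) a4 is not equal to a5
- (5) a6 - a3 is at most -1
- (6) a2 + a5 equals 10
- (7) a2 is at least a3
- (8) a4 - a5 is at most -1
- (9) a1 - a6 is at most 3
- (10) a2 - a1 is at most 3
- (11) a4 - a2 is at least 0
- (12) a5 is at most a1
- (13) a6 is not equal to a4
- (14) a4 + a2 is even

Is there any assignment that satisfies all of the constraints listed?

Unsatisfiable

Constraints 2, 3, 5, 8, 9, and 11 give a4 − a2 ≥ 0, a2 − a3 ≥ 3, a3 − a6 ≥ 1, a6 − a1 ≥ -3, a1 − a5 ≥ -1, a5 − a4 ≥ 1.
Adding all 6 inequalities: the left sides telescope to 0, and the right sides sum to 0 + 3 + 1 + (-3) + (-1) + 1 = 1. So 0 ≥ 1, which is false.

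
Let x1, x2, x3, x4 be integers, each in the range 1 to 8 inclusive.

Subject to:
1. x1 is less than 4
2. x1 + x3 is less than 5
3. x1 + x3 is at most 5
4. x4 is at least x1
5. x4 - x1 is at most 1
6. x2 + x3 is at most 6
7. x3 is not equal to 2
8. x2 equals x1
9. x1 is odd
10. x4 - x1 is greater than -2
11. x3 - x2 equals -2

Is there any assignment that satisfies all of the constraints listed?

Try x1 = 3, x2 = 3, x3 = 1, x4 = 3.
Check constraint 2: x1 + x3 = 4; constraint 3: x1 + x3 = 4. The remaining constraints are straightforward to verify.

Satisfiable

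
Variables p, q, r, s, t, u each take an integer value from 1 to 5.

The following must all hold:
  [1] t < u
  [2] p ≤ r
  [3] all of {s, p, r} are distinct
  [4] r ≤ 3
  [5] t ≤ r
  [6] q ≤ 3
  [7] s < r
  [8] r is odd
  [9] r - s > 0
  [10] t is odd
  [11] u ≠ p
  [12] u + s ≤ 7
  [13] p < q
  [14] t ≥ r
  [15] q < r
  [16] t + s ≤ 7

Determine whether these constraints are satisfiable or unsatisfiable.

Satisfiable

Take p = 1, q = 2, r = 3, s = 2, t = 3, u = 4. Then constraint 9: r - s = 1; constraint 12: u + s = 6, and every other listed constraint is also met.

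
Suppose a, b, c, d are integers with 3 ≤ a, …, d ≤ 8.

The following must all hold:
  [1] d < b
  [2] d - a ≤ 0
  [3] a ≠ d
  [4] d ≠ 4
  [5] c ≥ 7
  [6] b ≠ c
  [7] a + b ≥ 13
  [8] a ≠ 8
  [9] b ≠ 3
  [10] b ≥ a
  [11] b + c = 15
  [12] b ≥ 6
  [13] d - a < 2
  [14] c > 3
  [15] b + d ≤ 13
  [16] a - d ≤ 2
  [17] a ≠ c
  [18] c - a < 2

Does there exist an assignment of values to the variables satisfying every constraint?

Satisfiable

Setting (a, b, c, d) = (7, 7, 8, 6) satisfies everything: constraint 2: d - a = -1; constraint 7: a + b = 14; constraint 11: b + c = 15, and the others follow.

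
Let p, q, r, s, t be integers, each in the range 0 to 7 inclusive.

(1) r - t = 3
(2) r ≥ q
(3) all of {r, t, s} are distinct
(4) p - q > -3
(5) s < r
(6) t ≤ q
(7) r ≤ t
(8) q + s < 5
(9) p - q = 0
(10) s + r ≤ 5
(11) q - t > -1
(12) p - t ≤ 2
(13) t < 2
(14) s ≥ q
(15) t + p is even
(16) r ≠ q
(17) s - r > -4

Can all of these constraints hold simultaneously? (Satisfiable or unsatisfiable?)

Unsatisfiable

Constraints 5, 6, 7, and 14 give r ≤ t, t ≤ q, q ≤ s, s < r. Chaining: r ≤ t ≤ q ≤ s < r, which forces r < r — impossible.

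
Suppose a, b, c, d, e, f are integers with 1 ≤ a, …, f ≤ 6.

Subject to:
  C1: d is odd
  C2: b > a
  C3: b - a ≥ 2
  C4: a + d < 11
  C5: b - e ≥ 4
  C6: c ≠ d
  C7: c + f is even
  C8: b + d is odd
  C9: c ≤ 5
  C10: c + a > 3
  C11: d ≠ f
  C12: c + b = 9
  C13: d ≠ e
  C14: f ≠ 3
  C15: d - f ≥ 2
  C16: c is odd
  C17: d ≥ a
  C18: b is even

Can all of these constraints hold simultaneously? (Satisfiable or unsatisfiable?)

Satisfiable

Try a = 3, b = 6, c = 3, d = 5, e = 1, f = 1.
Check constraint 3: b - a = 3; constraint 4: a + d = 8. The remaining constraints are straightforward to verify.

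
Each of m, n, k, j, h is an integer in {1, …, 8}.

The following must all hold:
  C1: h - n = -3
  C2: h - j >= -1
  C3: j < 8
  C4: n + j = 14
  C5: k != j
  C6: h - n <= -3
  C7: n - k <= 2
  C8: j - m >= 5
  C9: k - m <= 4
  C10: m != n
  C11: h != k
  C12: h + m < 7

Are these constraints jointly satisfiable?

Constraints 2, 6, 7, 8, and 9 give k − n ≥ -2, n − h ≥ 3, h − j ≥ -1, j − m ≥ 5, m − k ≥ -4.
Adding all 5 inequalities: the left sides telescope to 0, and the right sides sum to (-2) + 3 + (-1) + 5 + (-4) = 1. So 0 ≥ 1, which is false.

Unsatisfiable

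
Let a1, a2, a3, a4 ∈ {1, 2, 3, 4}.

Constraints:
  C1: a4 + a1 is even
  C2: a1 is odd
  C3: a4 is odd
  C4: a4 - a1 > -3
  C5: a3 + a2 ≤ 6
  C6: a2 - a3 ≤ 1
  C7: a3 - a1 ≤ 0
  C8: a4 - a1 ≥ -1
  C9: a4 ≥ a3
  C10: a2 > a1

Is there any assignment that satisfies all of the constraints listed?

Satisfiable

Setting (a1, a2, a3, a4) = (1, 2, 1, 1) satisfies everything: constraint 4: a4 - a1 = 0; constraint 5: a3 + a2 = 3; constraint 6: a2 - a3 = 1, and the others follow.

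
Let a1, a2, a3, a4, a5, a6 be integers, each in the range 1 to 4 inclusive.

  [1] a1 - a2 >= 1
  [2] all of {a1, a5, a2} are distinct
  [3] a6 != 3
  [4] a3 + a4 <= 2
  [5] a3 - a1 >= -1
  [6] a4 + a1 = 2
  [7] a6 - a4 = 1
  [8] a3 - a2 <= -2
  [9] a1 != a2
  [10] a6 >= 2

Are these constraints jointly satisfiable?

Constraints 1, 5, and 8 give a2 − a3 ≥ 2, a3 − a1 ≥ -1, a1 − a2 ≥ 1.
Adding all 3 inequalities: the left sides telescope to 0, and the right sides sum to 2 + (-1) + 1 = 2. So 0 ≥ 2, which is false.

Unsatisfiable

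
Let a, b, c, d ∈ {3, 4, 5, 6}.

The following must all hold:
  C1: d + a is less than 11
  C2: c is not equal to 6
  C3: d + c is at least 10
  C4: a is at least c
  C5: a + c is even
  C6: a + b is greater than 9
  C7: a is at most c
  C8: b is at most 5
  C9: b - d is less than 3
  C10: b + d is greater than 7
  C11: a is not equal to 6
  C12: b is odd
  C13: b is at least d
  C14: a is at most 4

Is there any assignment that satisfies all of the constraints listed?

From constraints 8 and 13: d ≤ b ≤ 5. From constraints 4 and 14: c ≤ a ≤ 4. Hence d + c ≤ 9. But constraint 3 requires d + c ≥ 10, and 10 > 9. Contradiction.

Unsatisfiable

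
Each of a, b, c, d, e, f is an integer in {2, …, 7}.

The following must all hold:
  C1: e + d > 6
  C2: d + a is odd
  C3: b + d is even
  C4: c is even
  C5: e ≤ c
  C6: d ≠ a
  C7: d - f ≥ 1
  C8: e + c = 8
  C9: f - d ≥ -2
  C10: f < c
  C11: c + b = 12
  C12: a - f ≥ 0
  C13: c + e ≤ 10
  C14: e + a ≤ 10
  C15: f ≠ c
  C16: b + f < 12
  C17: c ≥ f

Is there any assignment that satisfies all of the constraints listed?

Satisfiable

Try a = 7, b = 6, c = 6, d = 6, e = 2, f = 5.
Check constraint 1: e + d = 8; constraint 7: d - f = 1. The remaining constraints are straightforward to verify.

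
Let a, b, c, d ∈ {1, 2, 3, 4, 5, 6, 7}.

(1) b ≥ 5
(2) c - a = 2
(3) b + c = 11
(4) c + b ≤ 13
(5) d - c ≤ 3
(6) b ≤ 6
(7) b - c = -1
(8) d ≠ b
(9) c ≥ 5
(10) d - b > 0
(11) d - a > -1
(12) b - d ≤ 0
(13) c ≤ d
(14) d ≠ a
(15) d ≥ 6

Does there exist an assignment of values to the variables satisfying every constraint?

Satisfiable

One satisfying assignment is a = 4, b = 5, c = 6, d = 6.
For the less obvious constraints — constraint 2: c - a = 2; constraint 3: b + c = 11 — and the others hold by inspection.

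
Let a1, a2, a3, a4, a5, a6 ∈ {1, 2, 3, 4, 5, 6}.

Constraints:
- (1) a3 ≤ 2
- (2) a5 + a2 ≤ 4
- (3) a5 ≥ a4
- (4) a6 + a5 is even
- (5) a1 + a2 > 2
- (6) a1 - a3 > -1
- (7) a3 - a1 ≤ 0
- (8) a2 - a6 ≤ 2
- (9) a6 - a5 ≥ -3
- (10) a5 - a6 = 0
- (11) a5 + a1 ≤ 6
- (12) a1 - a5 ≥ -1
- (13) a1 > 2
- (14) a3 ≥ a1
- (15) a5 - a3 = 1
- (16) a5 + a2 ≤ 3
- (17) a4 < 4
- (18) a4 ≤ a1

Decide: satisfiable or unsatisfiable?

Unsatisfiable

From constraint 13: a1 ≥ 3. From constraints 1 and 14: a1 ≤ a3 and a3 ≤ 2, so a1 ≤ 2. But 2 < 3, so no value of a1 works.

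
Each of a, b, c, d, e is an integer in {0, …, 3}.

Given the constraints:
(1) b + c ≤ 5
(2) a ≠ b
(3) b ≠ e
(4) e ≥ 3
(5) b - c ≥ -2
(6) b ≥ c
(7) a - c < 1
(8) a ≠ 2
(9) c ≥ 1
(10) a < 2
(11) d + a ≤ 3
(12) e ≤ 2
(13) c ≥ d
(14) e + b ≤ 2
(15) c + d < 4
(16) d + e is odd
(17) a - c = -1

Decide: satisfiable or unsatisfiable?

Unsatisfiable

From constraint 4: e ≥ 3. From constraints 6 and 9: b ≥ c ≥ 1. Hence e + b ≥ 4. But constraint 14 requires e + b ≤ 2, and 2 < 4. Contradiction.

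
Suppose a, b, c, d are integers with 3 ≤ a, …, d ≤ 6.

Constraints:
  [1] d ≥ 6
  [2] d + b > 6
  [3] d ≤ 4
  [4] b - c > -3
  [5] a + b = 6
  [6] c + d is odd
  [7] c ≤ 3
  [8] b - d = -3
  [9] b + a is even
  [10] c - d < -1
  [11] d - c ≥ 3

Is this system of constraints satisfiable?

From constraint 1: d ≥ 6. From constraint 3: d ≤ 4. But 4 < 6, so no value of d works.

Unsatisfiable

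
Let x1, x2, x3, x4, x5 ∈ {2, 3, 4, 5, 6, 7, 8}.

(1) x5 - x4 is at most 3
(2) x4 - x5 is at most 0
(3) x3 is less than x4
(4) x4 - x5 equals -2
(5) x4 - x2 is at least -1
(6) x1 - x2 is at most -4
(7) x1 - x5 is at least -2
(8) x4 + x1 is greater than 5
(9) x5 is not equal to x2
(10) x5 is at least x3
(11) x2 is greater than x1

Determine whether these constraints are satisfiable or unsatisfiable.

Constraints 2, 5, 6, and 7 give x4 − x2 ≥ -1, x2 − x1 ≥ 4, x1 − x5 ≥ -2, x5 − x4 ≥ 0.
Adding all 4 inequalities: the left sides telescope to 0, and the right sides sum to (-1) + 4 + (-2) + 0 = 1. So 0 ≥ 1, which is false.

Unsatisfiable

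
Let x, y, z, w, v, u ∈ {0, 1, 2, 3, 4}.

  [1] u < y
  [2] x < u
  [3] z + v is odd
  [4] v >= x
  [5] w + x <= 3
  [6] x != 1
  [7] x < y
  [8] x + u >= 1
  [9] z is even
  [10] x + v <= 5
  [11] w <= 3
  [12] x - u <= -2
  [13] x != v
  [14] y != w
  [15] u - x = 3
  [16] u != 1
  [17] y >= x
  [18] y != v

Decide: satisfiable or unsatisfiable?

One satisfying assignment is x = 0, y = 4, z = 2, w = 0, v = 3, u = 3.
For the less obvious constraints — constraint 5: w + x = 0; constraint 8: x + u = 3; constraint 10: x + v = 3 — and the others hold by inspection.

Satisfiable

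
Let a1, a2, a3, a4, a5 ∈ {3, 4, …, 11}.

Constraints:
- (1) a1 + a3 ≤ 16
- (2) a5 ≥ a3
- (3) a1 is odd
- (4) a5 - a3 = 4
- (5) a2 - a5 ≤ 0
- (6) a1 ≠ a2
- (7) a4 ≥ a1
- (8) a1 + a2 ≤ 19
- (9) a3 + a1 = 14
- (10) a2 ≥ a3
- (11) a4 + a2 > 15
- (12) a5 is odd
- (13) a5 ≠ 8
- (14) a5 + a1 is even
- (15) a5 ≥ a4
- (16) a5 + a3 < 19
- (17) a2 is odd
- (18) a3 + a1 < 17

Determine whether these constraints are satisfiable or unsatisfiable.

One satisfying assignment is a1 = 7, a2 = 11, a3 = 7, a4 = 7, a5 = 11.
For the less obvious constraints — constraint 1: a1 + a3 = 14; constraint 4: a5 - a3 = 4; constraint 5: a2 - a5 = 0 — and the others hold by inspection.

Satisfiable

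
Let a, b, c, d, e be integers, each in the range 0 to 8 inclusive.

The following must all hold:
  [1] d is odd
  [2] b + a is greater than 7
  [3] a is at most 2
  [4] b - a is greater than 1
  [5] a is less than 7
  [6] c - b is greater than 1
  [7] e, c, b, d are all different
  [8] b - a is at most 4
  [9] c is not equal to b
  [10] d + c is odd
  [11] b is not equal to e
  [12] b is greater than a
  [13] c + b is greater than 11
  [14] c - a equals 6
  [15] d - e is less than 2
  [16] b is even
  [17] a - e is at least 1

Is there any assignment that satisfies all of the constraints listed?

Satisfiable

Take a = 2, b = 6, c = 8, d = 1, e = 0. Then constraint 2: b + a = 8; constraint 4: b - a = 4, and every other listed constraint is also met.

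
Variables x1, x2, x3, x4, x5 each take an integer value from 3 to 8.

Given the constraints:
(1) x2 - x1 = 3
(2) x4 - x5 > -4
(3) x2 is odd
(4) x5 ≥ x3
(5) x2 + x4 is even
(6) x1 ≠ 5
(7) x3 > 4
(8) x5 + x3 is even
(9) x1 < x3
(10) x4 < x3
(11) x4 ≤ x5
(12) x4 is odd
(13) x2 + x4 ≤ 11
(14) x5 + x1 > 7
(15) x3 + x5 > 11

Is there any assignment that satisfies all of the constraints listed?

One satisfying assignment is x1 = 4, x2 = 7, x3 = 6, x4 = 3, x5 = 6.
For the less obvious constraints — constraint 1: x2 - x1 = 3; constraint 2: x4 - x5 = -3; constraint 13: x2 + x4 = 10 — and the others hold by inspection.

Satisfiable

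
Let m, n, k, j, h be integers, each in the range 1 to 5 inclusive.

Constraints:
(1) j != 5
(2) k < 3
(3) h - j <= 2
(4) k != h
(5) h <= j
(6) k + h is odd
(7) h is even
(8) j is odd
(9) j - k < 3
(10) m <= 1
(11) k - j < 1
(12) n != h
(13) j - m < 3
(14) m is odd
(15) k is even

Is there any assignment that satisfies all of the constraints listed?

Constraint 15 makes k even and constraint 7 makes h even, so k + h must be even. Constraint 6 says k + h is odd — contradiction.

Unsatisfiable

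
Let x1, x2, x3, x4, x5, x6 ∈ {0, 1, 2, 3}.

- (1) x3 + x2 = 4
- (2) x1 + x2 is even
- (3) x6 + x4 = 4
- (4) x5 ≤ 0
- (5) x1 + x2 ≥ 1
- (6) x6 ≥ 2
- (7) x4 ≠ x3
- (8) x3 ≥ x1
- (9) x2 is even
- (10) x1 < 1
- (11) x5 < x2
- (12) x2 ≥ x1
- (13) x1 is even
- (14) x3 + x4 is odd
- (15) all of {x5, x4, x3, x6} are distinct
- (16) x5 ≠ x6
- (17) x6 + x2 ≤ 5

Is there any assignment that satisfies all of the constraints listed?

Satisfiable

One satisfying assignment is x1 = 0, x2 = 2, x3 = 2, x4 = 1, x5 = 0, x6 = 3.
For the less obvious constraints — constraint 1: x3 + x2 = 4; constraint 3: x6 + x4 = 4; constraint 5: x1 + x2 = 2 — and the others hold by inspection.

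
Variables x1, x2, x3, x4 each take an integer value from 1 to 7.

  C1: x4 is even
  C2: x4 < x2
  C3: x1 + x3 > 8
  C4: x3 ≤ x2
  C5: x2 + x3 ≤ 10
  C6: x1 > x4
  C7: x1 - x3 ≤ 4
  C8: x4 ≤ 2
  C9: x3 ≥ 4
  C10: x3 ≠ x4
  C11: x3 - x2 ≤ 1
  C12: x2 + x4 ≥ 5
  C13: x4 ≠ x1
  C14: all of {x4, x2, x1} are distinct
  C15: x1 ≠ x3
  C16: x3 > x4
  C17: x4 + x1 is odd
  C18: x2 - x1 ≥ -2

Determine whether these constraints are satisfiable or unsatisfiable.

The assignment x1 = 5, x2 = 4, x3 = 4, x4 = 2 works:
  constraint 3 holds since x1 + x3 = 9.
  constraint 5 holds since x2 + x3 = 8.
  constraint 7 holds since x1 - x3 = 1.
The rest check out directly.

Satisfiable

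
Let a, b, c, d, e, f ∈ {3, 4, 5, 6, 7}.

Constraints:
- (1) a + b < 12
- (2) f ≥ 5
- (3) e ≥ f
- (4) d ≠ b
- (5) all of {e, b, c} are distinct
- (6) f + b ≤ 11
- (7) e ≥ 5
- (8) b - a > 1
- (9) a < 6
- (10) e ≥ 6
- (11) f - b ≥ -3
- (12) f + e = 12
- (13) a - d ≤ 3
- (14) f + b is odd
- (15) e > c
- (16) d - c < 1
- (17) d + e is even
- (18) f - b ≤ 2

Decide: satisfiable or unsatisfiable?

Satisfiable

Setting (a, b, c, d, e, f) = (3, 6, 5, 3, 7, 5) satisfies everything: constraint 1: a + b = 9; constraint 6: f + b = 11, and the others follow.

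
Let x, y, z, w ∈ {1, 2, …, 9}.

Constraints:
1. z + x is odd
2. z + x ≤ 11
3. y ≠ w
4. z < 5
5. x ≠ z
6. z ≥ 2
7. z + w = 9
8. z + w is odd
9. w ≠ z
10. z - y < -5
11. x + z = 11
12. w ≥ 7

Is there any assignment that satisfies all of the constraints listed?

Satisfiable

The assignment x = 9, y = 8, z = 2, w = 7 works:
  constraint 2 holds since z + x = 11.
  constraint 7 holds since z + w = 9.
The rest check out directly.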